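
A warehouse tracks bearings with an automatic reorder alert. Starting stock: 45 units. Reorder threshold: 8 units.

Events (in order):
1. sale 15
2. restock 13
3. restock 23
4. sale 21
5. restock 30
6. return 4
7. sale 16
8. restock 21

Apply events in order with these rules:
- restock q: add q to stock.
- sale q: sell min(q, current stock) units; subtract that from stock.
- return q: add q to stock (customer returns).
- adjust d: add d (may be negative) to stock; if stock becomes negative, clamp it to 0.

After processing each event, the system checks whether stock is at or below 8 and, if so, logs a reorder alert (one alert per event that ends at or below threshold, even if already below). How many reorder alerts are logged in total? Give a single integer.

Answer: 0

Derivation:
Processing events:
Start: stock = 45
  Event 1 (sale 15): sell min(15,45)=15. stock: 45 - 15 = 30. total_sold = 15
  Event 2 (restock 13): 30 + 13 = 43
  Event 3 (restock 23): 43 + 23 = 66
  Event 4 (sale 21): sell min(21,66)=21. stock: 66 - 21 = 45. total_sold = 36
  Event 5 (restock 30): 45 + 30 = 75
  Event 6 (return 4): 75 + 4 = 79
  Event 7 (sale 16): sell min(16,79)=16. stock: 79 - 16 = 63. total_sold = 52
  Event 8 (restock 21): 63 + 21 = 84
Final: stock = 84, total_sold = 52

Checking against threshold 8:
  After event 1: stock=30 > 8
  After event 2: stock=43 > 8
  After event 3: stock=66 > 8
  After event 4: stock=45 > 8
  After event 5: stock=75 > 8
  After event 6: stock=79 > 8
  After event 7: stock=63 > 8
  After event 8: stock=84 > 8
Alert events: []. Count = 0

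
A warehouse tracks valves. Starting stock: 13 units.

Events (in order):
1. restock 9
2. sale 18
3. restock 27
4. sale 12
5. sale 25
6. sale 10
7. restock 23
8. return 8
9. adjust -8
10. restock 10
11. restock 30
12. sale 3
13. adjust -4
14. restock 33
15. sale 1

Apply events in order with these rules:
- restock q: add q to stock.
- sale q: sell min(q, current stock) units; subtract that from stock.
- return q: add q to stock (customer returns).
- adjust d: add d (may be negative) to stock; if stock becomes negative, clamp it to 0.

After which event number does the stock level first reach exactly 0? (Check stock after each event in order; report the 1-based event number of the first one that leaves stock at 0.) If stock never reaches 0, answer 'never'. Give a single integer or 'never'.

Answer: 5

Derivation:
Processing events:
Start: stock = 13
  Event 1 (restock 9): 13 + 9 = 22
  Event 2 (sale 18): sell min(18,22)=18. stock: 22 - 18 = 4. total_sold = 18
  Event 3 (restock 27): 4 + 27 = 31
  Event 4 (sale 12): sell min(12,31)=12. stock: 31 - 12 = 19. total_sold = 30
  Event 5 (sale 25): sell min(25,19)=19. stock: 19 - 19 = 0. total_sold = 49
  Event 6 (sale 10): sell min(10,0)=0. stock: 0 - 0 = 0. total_sold = 49
  Event 7 (restock 23): 0 + 23 = 23
  Event 8 (return 8): 23 + 8 = 31
  Event 9 (adjust -8): 31 + -8 = 23
  Event 10 (restock 10): 23 + 10 = 33
  Event 11 (restock 30): 33 + 30 = 63
  Event 12 (sale 3): sell min(3,63)=3. stock: 63 - 3 = 60. total_sold = 52
  Event 13 (adjust -4): 60 + -4 = 56
  Event 14 (restock 33): 56 + 33 = 89
  Event 15 (sale 1): sell min(1,89)=1. stock: 89 - 1 = 88. total_sold = 53
Final: stock = 88, total_sold = 53

First zero at event 5.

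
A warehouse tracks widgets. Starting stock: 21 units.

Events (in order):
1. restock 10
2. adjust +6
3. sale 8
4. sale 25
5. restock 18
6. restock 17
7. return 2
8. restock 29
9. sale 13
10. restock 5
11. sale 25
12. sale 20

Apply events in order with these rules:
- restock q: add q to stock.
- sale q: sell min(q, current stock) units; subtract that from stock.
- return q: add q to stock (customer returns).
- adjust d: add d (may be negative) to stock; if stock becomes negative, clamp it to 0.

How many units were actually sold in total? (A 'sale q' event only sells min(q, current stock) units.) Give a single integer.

Processing events:
Start: stock = 21
  Event 1 (restock 10): 21 + 10 = 31
  Event 2 (adjust +6): 31 + 6 = 37
  Event 3 (sale 8): sell min(8,37)=8. stock: 37 - 8 = 29. total_sold = 8
  Event 4 (sale 25): sell min(25,29)=25. stock: 29 - 25 = 4. total_sold = 33
  Event 5 (restock 18): 4 + 18 = 22
  Event 6 (restock 17): 22 + 17 = 39
  Event 7 (return 2): 39 + 2 = 41
  Event 8 (restock 29): 41 + 29 = 70
  Event 9 (sale 13): sell min(13,70)=13. stock: 70 - 13 = 57. total_sold = 46
  Event 10 (restock 5): 57 + 5 = 62
  Event 11 (sale 25): sell min(25,62)=25. stock: 62 - 25 = 37. total_sold = 71
  Event 12 (sale 20): sell min(20,37)=20. stock: 37 - 20 = 17. total_sold = 91
Final: stock = 17, total_sold = 91

Answer: 91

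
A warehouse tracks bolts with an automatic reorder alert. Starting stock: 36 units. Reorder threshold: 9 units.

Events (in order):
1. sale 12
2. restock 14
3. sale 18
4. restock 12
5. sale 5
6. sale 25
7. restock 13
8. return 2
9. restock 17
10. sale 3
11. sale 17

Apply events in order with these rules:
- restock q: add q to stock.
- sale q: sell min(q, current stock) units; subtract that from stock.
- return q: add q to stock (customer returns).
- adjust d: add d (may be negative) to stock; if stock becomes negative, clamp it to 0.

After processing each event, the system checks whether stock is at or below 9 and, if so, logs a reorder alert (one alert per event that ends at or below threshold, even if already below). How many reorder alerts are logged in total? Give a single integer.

Answer: 1

Derivation:
Processing events:
Start: stock = 36
  Event 1 (sale 12): sell min(12,36)=12. stock: 36 - 12 = 24. total_sold = 12
  Event 2 (restock 14): 24 + 14 = 38
  Event 3 (sale 18): sell min(18,38)=18. stock: 38 - 18 = 20. total_sold = 30
  Event 4 (restock 12): 20 + 12 = 32
  Event 5 (sale 5): sell min(5,32)=5. stock: 32 - 5 = 27. total_sold = 35
  Event 6 (sale 25): sell min(25,27)=25. stock: 27 - 25 = 2. total_sold = 60
  Event 7 (restock 13): 2 + 13 = 15
  Event 8 (return 2): 15 + 2 = 17
  Event 9 (restock 17): 17 + 17 = 34
  Event 10 (sale 3): sell min(3,34)=3. stock: 34 - 3 = 31. total_sold = 63
  Event 11 (sale 17): sell min(17,31)=17. stock: 31 - 17 = 14. total_sold = 80
Final: stock = 14, total_sold = 80

Checking against threshold 9:
  After event 1: stock=24 > 9
  After event 2: stock=38 > 9
  After event 3: stock=20 > 9
  After event 4: stock=32 > 9
  After event 5: stock=27 > 9
  After event 6: stock=2 <= 9 -> ALERT
  After event 7: stock=15 > 9
  After event 8: stock=17 > 9
  After event 9: stock=34 > 9
  After event 10: stock=31 > 9
  After event 11: stock=14 > 9
Alert events: [6]. Count = 1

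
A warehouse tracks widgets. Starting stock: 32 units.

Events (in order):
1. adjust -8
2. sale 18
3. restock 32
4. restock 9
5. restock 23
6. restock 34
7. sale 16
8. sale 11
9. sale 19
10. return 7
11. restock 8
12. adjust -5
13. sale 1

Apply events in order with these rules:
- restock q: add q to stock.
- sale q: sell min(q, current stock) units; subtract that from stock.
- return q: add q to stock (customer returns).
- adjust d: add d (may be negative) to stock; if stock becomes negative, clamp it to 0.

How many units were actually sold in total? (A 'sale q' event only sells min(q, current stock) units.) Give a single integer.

Answer: 65

Derivation:
Processing events:
Start: stock = 32
  Event 1 (adjust -8): 32 + -8 = 24
  Event 2 (sale 18): sell min(18,24)=18. stock: 24 - 18 = 6. total_sold = 18
  Event 3 (restock 32): 6 + 32 = 38
  Event 4 (restock 9): 38 + 9 = 47
  Event 5 (restock 23): 47 + 23 = 70
  Event 6 (restock 34): 70 + 34 = 104
  Event 7 (sale 16): sell min(16,104)=16. stock: 104 - 16 = 88. total_sold = 34
  Event 8 (sale 11): sell min(11,88)=11. stock: 88 - 11 = 77. total_sold = 45
  Event 9 (sale 19): sell min(19,77)=19. stock: 77 - 19 = 58. total_sold = 64
  Event 10 (return 7): 58 + 7 = 65
  Event 11 (restock 8): 65 + 8 = 73
  Event 12 (adjust -5): 73 + -5 = 68
  Event 13 (sale 1): sell min(1,68)=1. stock: 68 - 1 = 67. total_sold = 65
Final: stock = 67, total_sold = 65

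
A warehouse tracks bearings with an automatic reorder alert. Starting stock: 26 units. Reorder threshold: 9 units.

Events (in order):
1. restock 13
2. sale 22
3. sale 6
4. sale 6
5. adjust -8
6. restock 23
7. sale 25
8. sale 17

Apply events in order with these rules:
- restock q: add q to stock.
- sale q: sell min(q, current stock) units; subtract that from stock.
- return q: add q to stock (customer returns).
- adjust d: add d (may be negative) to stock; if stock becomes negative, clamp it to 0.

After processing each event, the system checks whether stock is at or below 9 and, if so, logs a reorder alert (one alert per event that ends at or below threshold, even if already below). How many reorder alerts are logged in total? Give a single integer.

Answer: 4

Derivation:
Processing events:
Start: stock = 26
  Event 1 (restock 13): 26 + 13 = 39
  Event 2 (sale 22): sell min(22,39)=22. stock: 39 - 22 = 17. total_sold = 22
  Event 3 (sale 6): sell min(6,17)=6. stock: 17 - 6 = 11. total_sold = 28
  Event 4 (sale 6): sell min(6,11)=6. stock: 11 - 6 = 5. total_sold = 34
  Event 5 (adjust -8): 5 + -8 = 0 (clamped to 0)
  Event 6 (restock 23): 0 + 23 = 23
  Event 7 (sale 25): sell min(25,23)=23. stock: 23 - 23 = 0. total_sold = 57
  Event 8 (sale 17): sell min(17,0)=0. stock: 0 - 0 = 0. total_sold = 57
Final: stock = 0, total_sold = 57

Checking against threshold 9:
  After event 1: stock=39 > 9
  After event 2: stock=17 > 9
  After event 3: stock=11 > 9
  After event 4: stock=5 <= 9 -> ALERT
  After event 5: stock=0 <= 9 -> ALERT
  After event 6: stock=23 > 9
  After event 7: stock=0 <= 9 -> ALERT
  After event 8: stock=0 <= 9 -> ALERT
Alert events: [4, 5, 7, 8]. Count = 4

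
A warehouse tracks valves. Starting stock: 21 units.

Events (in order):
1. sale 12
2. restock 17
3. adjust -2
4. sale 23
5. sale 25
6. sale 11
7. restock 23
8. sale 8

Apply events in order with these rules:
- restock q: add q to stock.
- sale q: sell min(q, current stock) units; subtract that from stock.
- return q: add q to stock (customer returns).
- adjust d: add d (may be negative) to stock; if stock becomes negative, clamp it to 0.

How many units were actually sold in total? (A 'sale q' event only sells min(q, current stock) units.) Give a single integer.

Processing events:
Start: stock = 21
  Event 1 (sale 12): sell min(12,21)=12. stock: 21 - 12 = 9. total_sold = 12
  Event 2 (restock 17): 9 + 17 = 26
  Event 3 (adjust -2): 26 + -2 = 24
  Event 4 (sale 23): sell min(23,24)=23. stock: 24 - 23 = 1. total_sold = 35
  Event 5 (sale 25): sell min(25,1)=1. stock: 1 - 1 = 0. total_sold = 36
  Event 6 (sale 11): sell min(11,0)=0. stock: 0 - 0 = 0. total_sold = 36
  Event 7 (restock 23): 0 + 23 = 23
  Event 8 (sale 8): sell min(8,23)=8. stock: 23 - 8 = 15. total_sold = 44
Final: stock = 15, total_sold = 44

Answer: 44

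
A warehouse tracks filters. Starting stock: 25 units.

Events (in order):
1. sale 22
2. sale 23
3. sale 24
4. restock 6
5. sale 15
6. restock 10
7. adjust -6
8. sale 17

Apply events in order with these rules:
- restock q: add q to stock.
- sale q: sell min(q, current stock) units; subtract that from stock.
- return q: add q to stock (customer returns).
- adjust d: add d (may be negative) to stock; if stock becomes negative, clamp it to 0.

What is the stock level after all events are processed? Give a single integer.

Processing events:
Start: stock = 25
  Event 1 (sale 22): sell min(22,25)=22. stock: 25 - 22 = 3. total_sold = 22
  Event 2 (sale 23): sell min(23,3)=3. stock: 3 - 3 = 0. total_sold = 25
  Event 3 (sale 24): sell min(24,0)=0. stock: 0 - 0 = 0. total_sold = 25
  Event 4 (restock 6): 0 + 6 = 6
  Event 5 (sale 15): sell min(15,6)=6. stock: 6 - 6 = 0. total_sold = 31
  Event 6 (restock 10): 0 + 10 = 10
  Event 7 (adjust -6): 10 + -6 = 4
  Event 8 (sale 17): sell min(17,4)=4. stock: 4 - 4 = 0. total_sold = 35
Final: stock = 0, total_sold = 35

Answer: 0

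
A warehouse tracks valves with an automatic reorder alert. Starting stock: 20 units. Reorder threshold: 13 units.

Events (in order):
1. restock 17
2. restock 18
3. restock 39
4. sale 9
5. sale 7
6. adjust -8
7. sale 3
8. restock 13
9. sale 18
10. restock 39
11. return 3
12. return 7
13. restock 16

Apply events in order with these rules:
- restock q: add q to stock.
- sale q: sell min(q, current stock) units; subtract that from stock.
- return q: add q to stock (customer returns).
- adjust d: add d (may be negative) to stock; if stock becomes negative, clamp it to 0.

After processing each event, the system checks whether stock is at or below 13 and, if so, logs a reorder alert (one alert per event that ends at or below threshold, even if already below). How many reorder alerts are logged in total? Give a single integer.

Answer: 0

Derivation:
Processing events:
Start: stock = 20
  Event 1 (restock 17): 20 + 17 = 37
  Event 2 (restock 18): 37 + 18 = 55
  Event 3 (restock 39): 55 + 39 = 94
  Event 4 (sale 9): sell min(9,94)=9. stock: 94 - 9 = 85. total_sold = 9
  Event 5 (sale 7): sell min(7,85)=7. stock: 85 - 7 = 78. total_sold = 16
  Event 6 (adjust -8): 78 + -8 = 70
  Event 7 (sale 3): sell min(3,70)=3. stock: 70 - 3 = 67. total_sold = 19
  Event 8 (restock 13): 67 + 13 = 80
  Event 9 (sale 18): sell min(18,80)=18. stock: 80 - 18 = 62. total_sold = 37
  Event 10 (restock 39): 62 + 39 = 101
  Event 11 (return 3): 101 + 3 = 104
  Event 12 (return 7): 104 + 7 = 111
  Event 13 (restock 16): 111 + 16 = 127
Final: stock = 127, total_sold = 37

Checking against threshold 13:
  After event 1: stock=37 > 13
  After event 2: stock=55 > 13
  After event 3: stock=94 > 13
  After event 4: stock=85 > 13
  After event 5: stock=78 > 13
  After event 6: stock=70 > 13
  After event 7: stock=67 > 13
  After event 8: stock=80 > 13
  After event 9: stock=62 > 13
  After event 10: stock=101 > 13
  After event 11: stock=104 > 13
  After event 12: stock=111 > 13
  After event 13: stock=127 > 13
Alert events: []. Count = 0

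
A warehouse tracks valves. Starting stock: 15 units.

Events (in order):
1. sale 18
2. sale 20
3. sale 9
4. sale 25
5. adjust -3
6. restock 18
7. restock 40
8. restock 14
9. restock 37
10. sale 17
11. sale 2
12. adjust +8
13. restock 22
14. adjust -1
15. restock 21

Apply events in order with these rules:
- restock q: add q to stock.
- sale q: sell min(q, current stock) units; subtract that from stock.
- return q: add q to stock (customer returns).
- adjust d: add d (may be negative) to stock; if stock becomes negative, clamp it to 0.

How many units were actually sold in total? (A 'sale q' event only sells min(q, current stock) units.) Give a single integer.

Answer: 34

Derivation:
Processing events:
Start: stock = 15
  Event 1 (sale 18): sell min(18,15)=15. stock: 15 - 15 = 0. total_sold = 15
  Event 2 (sale 20): sell min(20,0)=0. stock: 0 - 0 = 0. total_sold = 15
  Event 3 (sale 9): sell min(9,0)=0. stock: 0 - 0 = 0. total_sold = 15
  Event 4 (sale 25): sell min(25,0)=0. stock: 0 - 0 = 0. total_sold = 15
  Event 5 (adjust -3): 0 + -3 = 0 (clamped to 0)
  Event 6 (restock 18): 0 + 18 = 18
  Event 7 (restock 40): 18 + 40 = 58
  Event 8 (restock 14): 58 + 14 = 72
  Event 9 (restock 37): 72 + 37 = 109
  Event 10 (sale 17): sell min(17,109)=17. stock: 109 - 17 = 92. total_sold = 32
  Event 11 (sale 2): sell min(2,92)=2. stock: 92 - 2 = 90. total_sold = 34
  Event 12 (adjust +8): 90 + 8 = 98
  Event 13 (restock 22): 98 + 22 = 120
  Event 14 (adjust -1): 120 + -1 = 119
  Event 15 (restock 21): 119 + 21 = 140
Final: stock = 140, total_sold = 34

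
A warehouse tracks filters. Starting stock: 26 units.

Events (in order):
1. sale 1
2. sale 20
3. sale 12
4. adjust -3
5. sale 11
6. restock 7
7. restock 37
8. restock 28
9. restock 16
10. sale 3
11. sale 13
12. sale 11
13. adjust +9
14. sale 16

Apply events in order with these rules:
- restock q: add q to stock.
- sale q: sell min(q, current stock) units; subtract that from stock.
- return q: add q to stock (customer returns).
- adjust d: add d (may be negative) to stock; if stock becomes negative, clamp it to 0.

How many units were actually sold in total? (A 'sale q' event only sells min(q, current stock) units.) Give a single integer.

Answer: 69

Derivation:
Processing events:
Start: stock = 26
  Event 1 (sale 1): sell min(1,26)=1. stock: 26 - 1 = 25. total_sold = 1
  Event 2 (sale 20): sell min(20,25)=20. stock: 25 - 20 = 5. total_sold = 21
  Event 3 (sale 12): sell min(12,5)=5. stock: 5 - 5 = 0. total_sold = 26
  Event 4 (adjust -3): 0 + -3 = 0 (clamped to 0)
  Event 5 (sale 11): sell min(11,0)=0. stock: 0 - 0 = 0. total_sold = 26
  Event 6 (restock 7): 0 + 7 = 7
  Event 7 (restock 37): 7 + 37 = 44
  Event 8 (restock 28): 44 + 28 = 72
  Event 9 (restock 16): 72 + 16 = 88
  Event 10 (sale 3): sell min(3,88)=3. stock: 88 - 3 = 85. total_sold = 29
  Event 11 (sale 13): sell min(13,85)=13. stock: 85 - 13 = 72. total_sold = 42
  Event 12 (sale 11): sell min(11,72)=11. stock: 72 - 11 = 61. total_sold = 53
  Event 13 (adjust +9): 61 + 9 = 70
  Event 14 (sale 16): sell min(16,70)=16. stock: 70 - 16 = 54. total_sold = 69
Final: stock = 54, total_sold = 69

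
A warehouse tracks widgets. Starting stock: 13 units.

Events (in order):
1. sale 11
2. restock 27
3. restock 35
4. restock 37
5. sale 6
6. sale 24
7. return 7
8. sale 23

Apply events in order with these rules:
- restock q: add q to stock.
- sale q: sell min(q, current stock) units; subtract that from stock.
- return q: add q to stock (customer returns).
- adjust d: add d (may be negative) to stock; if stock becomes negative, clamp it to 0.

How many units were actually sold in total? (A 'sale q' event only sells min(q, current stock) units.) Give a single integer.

Processing events:
Start: stock = 13
  Event 1 (sale 11): sell min(11,13)=11. stock: 13 - 11 = 2. total_sold = 11
  Event 2 (restock 27): 2 + 27 = 29
  Event 3 (restock 35): 29 + 35 = 64
  Event 4 (restock 37): 64 + 37 = 101
  Event 5 (sale 6): sell min(6,101)=6. stock: 101 - 6 = 95. total_sold = 17
  Event 6 (sale 24): sell min(24,95)=24. stock: 95 - 24 = 71. total_sold = 41
  Event 7 (return 7): 71 + 7 = 78
  Event 8 (sale 23): sell min(23,78)=23. stock: 78 - 23 = 55. total_sold = 64
Final: stock = 55, total_sold = 64

Answer: 64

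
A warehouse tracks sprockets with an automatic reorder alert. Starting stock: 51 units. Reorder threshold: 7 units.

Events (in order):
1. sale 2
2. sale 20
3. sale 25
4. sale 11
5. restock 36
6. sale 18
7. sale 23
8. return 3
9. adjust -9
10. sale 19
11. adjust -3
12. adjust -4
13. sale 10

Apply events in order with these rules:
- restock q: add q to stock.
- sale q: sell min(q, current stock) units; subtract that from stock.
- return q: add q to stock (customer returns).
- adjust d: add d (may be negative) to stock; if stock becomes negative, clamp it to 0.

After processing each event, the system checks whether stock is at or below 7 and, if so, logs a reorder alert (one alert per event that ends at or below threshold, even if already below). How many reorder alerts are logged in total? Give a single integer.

Answer: 9

Derivation:
Processing events:
Start: stock = 51
  Event 1 (sale 2): sell min(2,51)=2. stock: 51 - 2 = 49. total_sold = 2
  Event 2 (sale 20): sell min(20,49)=20. stock: 49 - 20 = 29. total_sold = 22
  Event 3 (sale 25): sell min(25,29)=25. stock: 29 - 25 = 4. total_sold = 47
  Event 4 (sale 11): sell min(11,4)=4. stock: 4 - 4 = 0. total_sold = 51
  Event 5 (restock 36): 0 + 36 = 36
  Event 6 (sale 18): sell min(18,36)=18. stock: 36 - 18 = 18. total_sold = 69
  Event 7 (sale 23): sell min(23,18)=18. stock: 18 - 18 = 0. total_sold = 87
  Event 8 (return 3): 0 + 3 = 3
  Event 9 (adjust -9): 3 + -9 = 0 (clamped to 0)
  Event 10 (sale 19): sell min(19,0)=0. stock: 0 - 0 = 0. total_sold = 87
  Event 11 (adjust -3): 0 + -3 = 0 (clamped to 0)
  Event 12 (adjust -4): 0 + -4 = 0 (clamped to 0)
  Event 13 (sale 10): sell min(10,0)=0. stock: 0 - 0 = 0. total_sold = 87
Final: stock = 0, total_sold = 87

Checking against threshold 7:
  After event 1: stock=49 > 7
  After event 2: stock=29 > 7
  After event 3: stock=4 <= 7 -> ALERT
  After event 4: stock=0 <= 7 -> ALERT
  After event 5: stock=36 > 7
  After event 6: stock=18 > 7
  After event 7: stock=0 <= 7 -> ALERT
  After event 8: stock=3 <= 7 -> ALERT
  After event 9: stock=0 <= 7 -> ALERT
  After event 10: stock=0 <= 7 -> ALERT
  After event 11: stock=0 <= 7 -> ALERT
  After event 12: stock=0 <= 7 -> ALERT
  After event 13: stock=0 <= 7 -> ALERT
Alert events: [3, 4, 7, 8, 9, 10, 11, 12, 13]. Count = 9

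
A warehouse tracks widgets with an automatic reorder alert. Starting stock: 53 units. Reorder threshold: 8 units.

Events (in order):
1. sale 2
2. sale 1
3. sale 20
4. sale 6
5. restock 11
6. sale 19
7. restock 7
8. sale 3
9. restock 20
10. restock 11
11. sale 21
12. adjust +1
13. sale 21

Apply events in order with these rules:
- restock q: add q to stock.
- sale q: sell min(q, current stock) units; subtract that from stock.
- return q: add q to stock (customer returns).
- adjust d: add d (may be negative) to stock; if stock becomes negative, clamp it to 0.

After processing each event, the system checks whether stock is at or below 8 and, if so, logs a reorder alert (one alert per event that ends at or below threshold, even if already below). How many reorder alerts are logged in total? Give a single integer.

Answer: 0

Derivation:
Processing events:
Start: stock = 53
  Event 1 (sale 2): sell min(2,53)=2. stock: 53 - 2 = 51. total_sold = 2
  Event 2 (sale 1): sell min(1,51)=1. stock: 51 - 1 = 50. total_sold = 3
  Event 3 (sale 20): sell min(20,50)=20. stock: 50 - 20 = 30. total_sold = 23
  Event 4 (sale 6): sell min(6,30)=6. stock: 30 - 6 = 24. total_sold = 29
  Event 5 (restock 11): 24 + 11 = 35
  Event 6 (sale 19): sell min(19,35)=19. stock: 35 - 19 = 16. total_sold = 48
  Event 7 (restock 7): 16 + 7 = 23
  Event 8 (sale 3): sell min(3,23)=3. stock: 23 - 3 = 20. total_sold = 51
  Event 9 (restock 20): 20 + 20 = 40
  Event 10 (restock 11): 40 + 11 = 51
  Event 11 (sale 21): sell min(21,51)=21. stock: 51 - 21 = 30. total_sold = 72
  Event 12 (adjust +1): 30 + 1 = 31
  Event 13 (sale 21): sell min(21,31)=21. stock: 31 - 21 = 10. total_sold = 93
Final: stock = 10, total_sold = 93

Checking against threshold 8:
  After event 1: stock=51 > 8
  After event 2: stock=50 > 8
  After event 3: stock=30 > 8
  After event 4: stock=24 > 8
  After event 5: stock=35 > 8
  After event 6: stock=16 > 8
  After event 7: stock=23 > 8
  After event 8: stock=20 > 8
  After event 9: stock=40 > 8
  After event 10: stock=51 > 8
  After event 11: stock=30 > 8
  After event 12: stock=31 > 8
  After event 13: stock=10 > 8
Alert events: []. Count = 0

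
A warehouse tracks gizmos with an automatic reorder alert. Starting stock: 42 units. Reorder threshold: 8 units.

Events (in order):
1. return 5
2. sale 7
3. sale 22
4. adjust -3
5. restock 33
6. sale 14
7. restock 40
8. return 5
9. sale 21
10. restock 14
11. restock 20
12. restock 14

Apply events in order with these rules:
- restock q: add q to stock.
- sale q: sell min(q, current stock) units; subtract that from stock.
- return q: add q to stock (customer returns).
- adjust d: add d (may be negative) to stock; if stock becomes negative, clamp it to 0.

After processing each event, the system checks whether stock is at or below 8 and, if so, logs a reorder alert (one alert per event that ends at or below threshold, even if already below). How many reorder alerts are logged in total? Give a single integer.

Processing events:
Start: stock = 42
  Event 1 (return 5): 42 + 5 = 47
  Event 2 (sale 7): sell min(7,47)=7. stock: 47 - 7 = 40. total_sold = 7
  Event 3 (sale 22): sell min(22,40)=22. stock: 40 - 22 = 18. total_sold = 29
  Event 4 (adjust -3): 18 + -3 = 15
  Event 5 (restock 33): 15 + 33 = 48
  Event 6 (sale 14): sell min(14,48)=14. stock: 48 - 14 = 34. total_sold = 43
  Event 7 (restock 40): 34 + 40 = 74
  Event 8 (return 5): 74 + 5 = 79
  Event 9 (sale 21): sell min(21,79)=21. stock: 79 - 21 = 58. total_sold = 64
  Event 10 (restock 14): 58 + 14 = 72
  Event 11 (restock 20): 72 + 20 = 92
  Event 12 (restock 14): 92 + 14 = 106
Final: stock = 106, total_sold = 64

Checking against threshold 8:
  After event 1: stock=47 > 8
  After event 2: stock=40 > 8
  After event 3: stock=18 > 8
  After event 4: stock=15 > 8
  After event 5: stock=48 > 8
  After event 6: stock=34 > 8
  After event 7: stock=74 > 8
  After event 8: stock=79 > 8
  After event 9: stock=58 > 8
  After event 10: stock=72 > 8
  After event 11: stock=92 > 8
  After event 12: stock=106 > 8
Alert events: []. Count = 0

Answer: 0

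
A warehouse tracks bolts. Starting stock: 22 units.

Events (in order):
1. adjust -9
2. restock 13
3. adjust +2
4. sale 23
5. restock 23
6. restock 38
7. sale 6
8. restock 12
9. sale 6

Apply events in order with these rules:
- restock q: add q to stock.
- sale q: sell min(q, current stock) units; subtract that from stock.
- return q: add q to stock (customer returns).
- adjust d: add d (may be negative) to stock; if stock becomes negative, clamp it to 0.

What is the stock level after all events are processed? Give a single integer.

Answer: 66

Derivation:
Processing events:
Start: stock = 22
  Event 1 (adjust -9): 22 + -9 = 13
  Event 2 (restock 13): 13 + 13 = 26
  Event 3 (adjust +2): 26 + 2 = 28
  Event 4 (sale 23): sell min(23,28)=23. stock: 28 - 23 = 5. total_sold = 23
  Event 5 (restock 23): 5 + 23 = 28
  Event 6 (restock 38): 28 + 38 = 66
  Event 7 (sale 6): sell min(6,66)=6. stock: 66 - 6 = 60. total_sold = 29
  Event 8 (restock 12): 60 + 12 = 72
  Event 9 (sale 6): sell min(6,72)=6. stock: 72 - 6 = 66. total_sold = 35
Final: stock = 66, total_sold = 35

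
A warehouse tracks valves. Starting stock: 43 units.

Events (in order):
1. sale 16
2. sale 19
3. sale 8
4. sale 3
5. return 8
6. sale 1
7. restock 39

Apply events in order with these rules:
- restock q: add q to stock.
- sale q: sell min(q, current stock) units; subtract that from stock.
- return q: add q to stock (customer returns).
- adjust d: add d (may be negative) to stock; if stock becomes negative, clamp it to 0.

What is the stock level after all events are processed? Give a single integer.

Processing events:
Start: stock = 43
  Event 1 (sale 16): sell min(16,43)=16. stock: 43 - 16 = 27. total_sold = 16
  Event 2 (sale 19): sell min(19,27)=19. stock: 27 - 19 = 8. total_sold = 35
  Event 3 (sale 8): sell min(8,8)=8. stock: 8 - 8 = 0. total_sold = 43
  Event 4 (sale 3): sell min(3,0)=0. stock: 0 - 0 = 0. total_sold = 43
  Event 5 (return 8): 0 + 8 = 8
  Event 6 (sale 1): sell min(1,8)=1. stock: 8 - 1 = 7. total_sold = 44
  Event 7 (restock 39): 7 + 39 = 46
Final: stock = 46, total_sold = 44

Answer: 46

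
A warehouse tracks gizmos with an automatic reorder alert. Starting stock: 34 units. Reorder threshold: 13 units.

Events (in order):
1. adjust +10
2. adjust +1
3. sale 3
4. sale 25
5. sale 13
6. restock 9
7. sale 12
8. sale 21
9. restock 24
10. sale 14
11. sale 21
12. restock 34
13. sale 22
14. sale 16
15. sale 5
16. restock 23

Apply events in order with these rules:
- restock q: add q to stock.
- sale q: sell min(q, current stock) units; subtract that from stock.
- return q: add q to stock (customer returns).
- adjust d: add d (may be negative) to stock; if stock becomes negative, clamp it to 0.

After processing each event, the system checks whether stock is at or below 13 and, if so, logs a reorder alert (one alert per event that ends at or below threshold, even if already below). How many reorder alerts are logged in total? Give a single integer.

Processing events:
Start: stock = 34
  Event 1 (adjust +10): 34 + 10 = 44
  Event 2 (adjust +1): 44 + 1 = 45
  Event 3 (sale 3): sell min(3,45)=3. stock: 45 - 3 = 42. total_sold = 3
  Event 4 (sale 25): sell min(25,42)=25. stock: 42 - 25 = 17. total_sold = 28
  Event 5 (sale 13): sell min(13,17)=13. stock: 17 - 13 = 4. total_sold = 41
  Event 6 (restock 9): 4 + 9 = 13
  Event 7 (sale 12): sell min(12,13)=12. stock: 13 - 12 = 1. total_sold = 53
  Event 8 (sale 21): sell min(21,1)=1. stock: 1 - 1 = 0. total_sold = 54
  Event 9 (restock 24): 0 + 24 = 24
  Event 10 (sale 14): sell min(14,24)=14. stock: 24 - 14 = 10. total_sold = 68
  Event 11 (sale 21): sell min(21,10)=10. stock: 10 - 10 = 0. total_sold = 78
  Event 12 (restock 34): 0 + 34 = 34
  Event 13 (sale 22): sell min(22,34)=22. stock: 34 - 22 = 12. total_sold = 100
  Event 14 (sale 16): sell min(16,12)=12. stock: 12 - 12 = 0. total_sold = 112
  Event 15 (sale 5): sell min(5,0)=0. stock: 0 - 0 = 0. total_sold = 112
  Event 16 (restock 23): 0 + 23 = 23
Final: stock = 23, total_sold = 112

Checking against threshold 13:
  After event 1: stock=44 > 13
  After event 2: stock=45 > 13
  After event 3: stock=42 > 13
  After event 4: stock=17 > 13
  After event 5: stock=4 <= 13 -> ALERT
  After event 6: stock=13 <= 13 -> ALERT
  After event 7: stock=1 <= 13 -> ALERT
  After event 8: stock=0 <= 13 -> ALERT
  After event 9: stock=24 > 13
  After event 10: stock=10 <= 13 -> ALERT
  After event 11: stock=0 <= 13 -> ALERT
  After event 12: stock=34 > 13
  After event 13: stock=12 <= 13 -> ALERT
  After event 14: stock=0 <= 13 -> ALERT
  After event 15: stock=0 <= 13 -> ALERT
  After event 16: stock=23 > 13
Alert events: [5, 6, 7, 8, 10, 11, 13, 14, 15]. Count = 9

Answer: 9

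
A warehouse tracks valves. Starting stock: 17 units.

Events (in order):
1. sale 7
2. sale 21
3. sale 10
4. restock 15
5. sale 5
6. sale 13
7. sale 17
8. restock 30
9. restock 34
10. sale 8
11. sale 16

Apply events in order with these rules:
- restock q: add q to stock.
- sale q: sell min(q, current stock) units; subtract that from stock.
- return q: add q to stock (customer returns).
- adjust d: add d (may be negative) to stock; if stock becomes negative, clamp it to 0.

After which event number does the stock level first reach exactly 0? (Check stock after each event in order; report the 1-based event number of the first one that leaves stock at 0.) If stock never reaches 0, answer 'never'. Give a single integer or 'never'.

Processing events:
Start: stock = 17
  Event 1 (sale 7): sell min(7,17)=7. stock: 17 - 7 = 10. total_sold = 7
  Event 2 (sale 21): sell min(21,10)=10. stock: 10 - 10 = 0. total_sold = 17
  Event 3 (sale 10): sell min(10,0)=0. stock: 0 - 0 = 0. total_sold = 17
  Event 4 (restock 15): 0 + 15 = 15
  Event 5 (sale 5): sell min(5,15)=5. stock: 15 - 5 = 10. total_sold = 22
  Event 6 (sale 13): sell min(13,10)=10. stock: 10 - 10 = 0. total_sold = 32
  Event 7 (sale 17): sell min(17,0)=0. stock: 0 - 0 = 0. total_sold = 32
  Event 8 (restock 30): 0 + 30 = 30
  Event 9 (restock 34): 30 + 34 = 64
  Event 10 (sale 8): sell min(8,64)=8. stock: 64 - 8 = 56. total_sold = 40
  Event 11 (sale 16): sell min(16,56)=16. stock: 56 - 16 = 40. total_sold = 56
Final: stock = 40, total_sold = 56

First zero at event 2.

Answer: 2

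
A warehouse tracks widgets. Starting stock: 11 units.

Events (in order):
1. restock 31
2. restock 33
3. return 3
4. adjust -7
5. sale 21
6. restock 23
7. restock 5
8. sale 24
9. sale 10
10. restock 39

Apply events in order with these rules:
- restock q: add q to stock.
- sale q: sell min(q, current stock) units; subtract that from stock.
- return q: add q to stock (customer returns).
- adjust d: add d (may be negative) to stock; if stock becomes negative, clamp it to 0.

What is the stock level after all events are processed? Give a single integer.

Answer: 83

Derivation:
Processing events:
Start: stock = 11
  Event 1 (restock 31): 11 + 31 = 42
  Event 2 (restock 33): 42 + 33 = 75
  Event 3 (return 3): 75 + 3 = 78
  Event 4 (adjust -7): 78 + -7 = 71
  Event 5 (sale 21): sell min(21,71)=21. stock: 71 - 21 = 50. total_sold = 21
  Event 6 (restock 23): 50 + 23 = 73
  Event 7 (restock 5): 73 + 5 = 78
  Event 8 (sale 24): sell min(24,78)=24. stock: 78 - 24 = 54. total_sold = 45
  Event 9 (sale 10): sell min(10,54)=10. stock: 54 - 10 = 44. total_sold = 55
  Event 10 (restock 39): 44 + 39 = 83
Final: stock = 83, total_sold = 55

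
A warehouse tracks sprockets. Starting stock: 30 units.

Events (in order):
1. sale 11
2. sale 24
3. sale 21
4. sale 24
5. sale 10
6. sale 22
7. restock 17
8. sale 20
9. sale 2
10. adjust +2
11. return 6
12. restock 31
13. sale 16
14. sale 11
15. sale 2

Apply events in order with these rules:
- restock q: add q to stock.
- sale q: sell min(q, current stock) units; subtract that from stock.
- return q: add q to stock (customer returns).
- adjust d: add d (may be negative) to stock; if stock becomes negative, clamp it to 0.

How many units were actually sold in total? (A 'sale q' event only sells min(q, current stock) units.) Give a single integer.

Processing events:
Start: stock = 30
  Event 1 (sale 11): sell min(11,30)=11. stock: 30 - 11 = 19. total_sold = 11
  Event 2 (sale 24): sell min(24,19)=19. stock: 19 - 19 = 0. total_sold = 30
  Event 3 (sale 21): sell min(21,0)=0. stock: 0 - 0 = 0. total_sold = 30
  Event 4 (sale 24): sell min(24,0)=0. stock: 0 - 0 = 0. total_sold = 30
  Event 5 (sale 10): sell min(10,0)=0. stock: 0 - 0 = 0. total_sold = 30
  Event 6 (sale 22): sell min(22,0)=0. stock: 0 - 0 = 0. total_sold = 30
  Event 7 (restock 17): 0 + 17 = 17
  Event 8 (sale 20): sell min(20,17)=17. stock: 17 - 17 = 0. total_sold = 47
  Event 9 (sale 2): sell min(2,0)=0. stock: 0 - 0 = 0. total_sold = 47
  Event 10 (adjust +2): 0 + 2 = 2
  Event 11 (return 6): 2 + 6 = 8
  Event 12 (restock 31): 8 + 31 = 39
  Event 13 (sale 16): sell min(16,39)=16. stock: 39 - 16 = 23. total_sold = 63
  Event 14 (sale 11): sell min(11,23)=11. stock: 23 - 11 = 12. total_sold = 74
  Event 15 (sale 2): sell min(2,12)=2. stock: 12 - 2 = 10. total_sold = 76
Final: stock = 10, total_sold = 76

Answer: 76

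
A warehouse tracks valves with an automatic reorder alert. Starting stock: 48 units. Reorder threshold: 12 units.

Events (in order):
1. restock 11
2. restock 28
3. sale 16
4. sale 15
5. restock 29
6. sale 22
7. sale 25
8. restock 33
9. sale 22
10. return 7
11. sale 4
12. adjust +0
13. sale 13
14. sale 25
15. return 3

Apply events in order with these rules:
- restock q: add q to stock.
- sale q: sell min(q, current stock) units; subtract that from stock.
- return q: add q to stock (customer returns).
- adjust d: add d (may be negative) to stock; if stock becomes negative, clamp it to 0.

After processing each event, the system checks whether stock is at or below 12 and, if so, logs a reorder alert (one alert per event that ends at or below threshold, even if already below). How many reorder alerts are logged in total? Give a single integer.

Processing events:
Start: stock = 48
  Event 1 (restock 11): 48 + 11 = 59
  Event 2 (restock 28): 59 + 28 = 87
  Event 3 (sale 16): sell min(16,87)=16. stock: 87 - 16 = 71. total_sold = 16
  Event 4 (sale 15): sell min(15,71)=15. stock: 71 - 15 = 56. total_sold = 31
  Event 5 (restock 29): 56 + 29 = 85
  Event 6 (sale 22): sell min(22,85)=22. stock: 85 - 22 = 63. total_sold = 53
  Event 7 (sale 25): sell min(25,63)=25. stock: 63 - 25 = 38. total_sold = 78
  Event 8 (restock 33): 38 + 33 = 71
  Event 9 (sale 22): sell min(22,71)=22. stock: 71 - 22 = 49. total_sold = 100
  Event 10 (return 7): 49 + 7 = 56
  Event 11 (sale 4): sell min(4,56)=4. stock: 56 - 4 = 52. total_sold = 104
  Event 12 (adjust +0): 52 + 0 = 52
  Event 13 (sale 13): sell min(13,52)=13. stock: 52 - 13 = 39. total_sold = 117
  Event 14 (sale 25): sell min(25,39)=25. stock: 39 - 25 = 14. total_sold = 142
  Event 15 (return 3): 14 + 3 = 17
Final: stock = 17, total_sold = 142

Checking against threshold 12:
  After event 1: stock=59 > 12
  After event 2: stock=87 > 12
  After event 3: stock=71 > 12
  After event 4: stock=56 > 12
  After event 5: stock=85 > 12
  After event 6: stock=63 > 12
  After event 7: stock=38 > 12
  After event 8: stock=71 > 12
  After event 9: stock=49 > 12
  After event 10: stock=56 > 12
  After event 11: stock=52 > 12
  After event 12: stock=52 > 12
  After event 13: stock=39 > 12
  After event 14: stock=14 > 12
  After event 15: stock=17 > 12
Alert events: []. Count = 0

Answer: 0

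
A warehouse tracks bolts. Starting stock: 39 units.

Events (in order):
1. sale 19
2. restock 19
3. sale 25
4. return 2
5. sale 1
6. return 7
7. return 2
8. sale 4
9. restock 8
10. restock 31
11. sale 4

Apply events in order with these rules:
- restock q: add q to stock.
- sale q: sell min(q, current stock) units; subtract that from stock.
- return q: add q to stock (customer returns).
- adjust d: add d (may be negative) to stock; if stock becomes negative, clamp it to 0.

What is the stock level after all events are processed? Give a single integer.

Processing events:
Start: stock = 39
  Event 1 (sale 19): sell min(19,39)=19. stock: 39 - 19 = 20. total_sold = 19
  Event 2 (restock 19): 20 + 19 = 39
  Event 3 (sale 25): sell min(25,39)=25. stock: 39 - 25 = 14. total_sold = 44
  Event 4 (return 2): 14 + 2 = 16
  Event 5 (sale 1): sell min(1,16)=1. stock: 16 - 1 = 15. total_sold = 45
  Event 6 (return 7): 15 + 7 = 22
  Event 7 (return 2): 22 + 2 = 24
  Event 8 (sale 4): sell min(4,24)=4. stock: 24 - 4 = 20. total_sold = 49
  Event 9 (restock 8): 20 + 8 = 28
  Event 10 (restock 31): 28 + 31 = 59
  Event 11 (sale 4): sell min(4,59)=4. stock: 59 - 4 = 55. total_sold = 53
Final: stock = 55, total_sold = 53

Answer: 55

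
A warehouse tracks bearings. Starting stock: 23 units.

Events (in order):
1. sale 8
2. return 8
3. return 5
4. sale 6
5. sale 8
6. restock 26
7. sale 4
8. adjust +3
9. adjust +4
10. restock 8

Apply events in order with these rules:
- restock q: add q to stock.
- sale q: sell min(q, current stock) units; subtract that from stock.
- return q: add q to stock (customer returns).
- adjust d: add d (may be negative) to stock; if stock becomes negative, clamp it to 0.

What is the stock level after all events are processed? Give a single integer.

Answer: 51

Derivation:
Processing events:
Start: stock = 23
  Event 1 (sale 8): sell min(8,23)=8. stock: 23 - 8 = 15. total_sold = 8
  Event 2 (return 8): 15 + 8 = 23
  Event 3 (return 5): 23 + 5 = 28
  Event 4 (sale 6): sell min(6,28)=6. stock: 28 - 6 = 22. total_sold = 14
  Event 5 (sale 8): sell min(8,22)=8. stock: 22 - 8 = 14. total_sold = 22
  Event 6 (restock 26): 14 + 26 = 40
  Event 7 (sale 4): sell min(4,40)=4. stock: 40 - 4 = 36. total_sold = 26
  Event 8 (adjust +3): 36 + 3 = 39
  Event 9 (adjust +4): 39 + 4 = 43
  Event 10 (restock 8): 43 + 8 = 51
Final: stock = 51, total_sold = 26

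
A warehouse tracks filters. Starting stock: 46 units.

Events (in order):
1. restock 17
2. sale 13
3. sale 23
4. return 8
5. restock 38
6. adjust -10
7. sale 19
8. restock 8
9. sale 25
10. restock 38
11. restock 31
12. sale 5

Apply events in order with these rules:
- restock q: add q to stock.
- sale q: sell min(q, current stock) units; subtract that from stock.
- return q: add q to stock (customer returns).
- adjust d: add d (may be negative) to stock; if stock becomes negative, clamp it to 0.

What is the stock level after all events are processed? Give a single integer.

Answer: 91

Derivation:
Processing events:
Start: stock = 46
  Event 1 (restock 17): 46 + 17 = 63
  Event 2 (sale 13): sell min(13,63)=13. stock: 63 - 13 = 50. total_sold = 13
  Event 3 (sale 23): sell min(23,50)=23. stock: 50 - 23 = 27. total_sold = 36
  Event 4 (return 8): 27 + 8 = 35
  Event 5 (restock 38): 35 + 38 = 73
  Event 6 (adjust -10): 73 + -10 = 63
  Event 7 (sale 19): sell min(19,63)=19. stock: 63 - 19 = 44. total_sold = 55
  Event 8 (restock 8): 44 + 8 = 52
  Event 9 (sale 25): sell min(25,52)=25. stock: 52 - 25 = 27. total_sold = 80
  Event 10 (restock 38): 27 + 38 = 65
  Event 11 (restock 31): 65 + 31 = 96
  Event 12 (sale 5): sell min(5,96)=5. stock: 96 - 5 = 91. total_sold = 85
Final: stock = 91, total_sold = 85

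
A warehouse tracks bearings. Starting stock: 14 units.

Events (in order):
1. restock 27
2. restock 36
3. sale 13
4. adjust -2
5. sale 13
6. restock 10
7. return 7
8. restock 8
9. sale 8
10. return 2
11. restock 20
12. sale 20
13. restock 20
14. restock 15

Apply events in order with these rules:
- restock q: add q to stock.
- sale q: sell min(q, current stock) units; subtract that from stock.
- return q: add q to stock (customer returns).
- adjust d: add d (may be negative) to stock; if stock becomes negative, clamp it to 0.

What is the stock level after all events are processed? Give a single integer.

Processing events:
Start: stock = 14
  Event 1 (restock 27): 14 + 27 = 41
  Event 2 (restock 36): 41 + 36 = 77
  Event 3 (sale 13): sell min(13,77)=13. stock: 77 - 13 = 64. total_sold = 13
  Event 4 (adjust -2): 64 + -2 = 62
  Event 5 (sale 13): sell min(13,62)=13. stock: 62 - 13 = 49. total_sold = 26
  Event 6 (restock 10): 49 + 10 = 59
  Event 7 (return 7): 59 + 7 = 66
  Event 8 (restock 8): 66 + 8 = 74
  Event 9 (sale 8): sell min(8,74)=8. stock: 74 - 8 = 66. total_sold = 34
  Event 10 (return 2): 66 + 2 = 68
  Event 11 (restock 20): 68 + 20 = 88
  Event 12 (sale 20): sell min(20,88)=20. stock: 88 - 20 = 68. total_sold = 54
  Event 13 (restock 20): 68 + 20 = 88
  Event 14 (restock 15): 88 + 15 = 103
Final: stock = 103, total_sold = 54

Answer: 103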